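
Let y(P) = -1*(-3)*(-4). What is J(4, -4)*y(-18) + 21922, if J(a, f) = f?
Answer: 21970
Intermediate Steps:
y(P) = -12 (y(P) = 3*(-4) = -12)
J(4, -4)*y(-18) + 21922 = -4*(-12) + 21922 = 48 + 21922 = 21970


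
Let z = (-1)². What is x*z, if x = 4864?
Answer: 4864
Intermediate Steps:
z = 1
x*z = 4864*1 = 4864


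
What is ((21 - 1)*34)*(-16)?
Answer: -10880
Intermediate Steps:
((21 - 1)*34)*(-16) = (20*34)*(-16) = 680*(-16) = -10880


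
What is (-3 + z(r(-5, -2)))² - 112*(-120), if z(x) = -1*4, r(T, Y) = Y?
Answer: 13489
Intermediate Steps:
z(x) = -4
(-3 + z(r(-5, -2)))² - 112*(-120) = (-3 - 4)² - 112*(-120) = (-7)² + 13440 = 49 + 13440 = 13489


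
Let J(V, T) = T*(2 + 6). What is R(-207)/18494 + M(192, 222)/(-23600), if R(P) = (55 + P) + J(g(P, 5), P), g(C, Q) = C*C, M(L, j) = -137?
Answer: -20067561/218229200 ≈ -0.091956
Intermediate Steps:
g(C, Q) = C**2
J(V, T) = 8*T (J(V, T) = T*8 = 8*T)
R(P) = 55 + 9*P (R(P) = (55 + P) + 8*P = 55 + 9*P)
R(-207)/18494 + M(192, 222)/(-23600) = (55 + 9*(-207))/18494 - 137/(-23600) = (55 - 1863)*(1/18494) - 137*(-1/23600) = -1808*1/18494 + 137/23600 = -904/9247 + 137/23600 = -20067561/218229200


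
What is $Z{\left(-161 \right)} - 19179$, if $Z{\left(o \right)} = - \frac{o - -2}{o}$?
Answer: $- \frac{3087978}{161} \approx -19180.0$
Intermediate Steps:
$Z{\left(o \right)} = - \frac{2 + o}{o}$ ($Z{\left(o \right)} = - \frac{o + 2}{o} = - \frac{2 + o}{o}$)
$Z{\left(-161 \right)} - 19179 = \frac{-2 - -161}{-161} - 19179 = - \frac{-2 + 161}{161} - 19179 = \left(- \frac{1}{161}\right) 159 - 19179 = - \frac{159}{161} - 19179 = - \frac{3087978}{161}$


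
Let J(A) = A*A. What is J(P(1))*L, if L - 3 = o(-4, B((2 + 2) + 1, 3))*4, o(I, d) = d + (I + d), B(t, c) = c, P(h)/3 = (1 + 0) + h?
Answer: 396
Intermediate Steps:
P(h) = 3 + 3*h (P(h) = 3*((1 + 0) + h) = 3*(1 + h) = 3 + 3*h)
J(A) = A²
o(I, d) = I + 2*d
L = 11 (L = 3 + (-4 + 2*3)*4 = 3 + (-4 + 6)*4 = 3 + 2*4 = 3 + 8 = 11)
J(P(1))*L = (3 + 3*1)²*11 = (3 + 3)²*11 = 6²*11 = 36*11 = 396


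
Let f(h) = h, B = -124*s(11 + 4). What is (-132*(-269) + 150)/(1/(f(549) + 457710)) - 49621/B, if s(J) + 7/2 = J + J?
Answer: 53695209750313/3286 ≈ 1.6341e+10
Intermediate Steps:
s(J) = -7/2 + 2*J (s(J) = -7/2 + (J + J) = -7/2 + 2*J)
B = -3286 (B = -124*(-7/2 + 2*(11 + 4)) = -124*(-7/2 + 2*15) = -124*(-7/2 + 30) = -124*53/2 = -3286)
(-132*(-269) + 150)/(1/(f(549) + 457710)) - 49621/B = (-132*(-269) + 150)/(1/(549 + 457710)) - 49621/(-3286) = (35508 + 150)/(1/458259) - 49621*(-1/3286) = 35658/(1/458259) + 49621/3286 = 35658*458259 + 49621/3286 = 16340599422 + 49621/3286 = 53695209750313/3286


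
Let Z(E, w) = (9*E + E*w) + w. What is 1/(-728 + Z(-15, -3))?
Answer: -1/821 ≈ -0.0012180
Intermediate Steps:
Z(E, w) = w + 9*E + E*w
1/(-728 + Z(-15, -3)) = 1/(-728 + (-3 + 9*(-15) - 15*(-3))) = 1/(-728 + (-3 - 135 + 45)) = 1/(-728 - 93) = 1/(-821) = -1/821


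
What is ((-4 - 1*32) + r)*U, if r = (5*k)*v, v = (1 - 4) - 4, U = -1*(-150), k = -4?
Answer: 15600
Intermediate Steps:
U = 150
v = -7 (v = -3 - 4 = -7)
r = 140 (r = (5*(-4))*(-7) = -20*(-7) = 140)
((-4 - 1*32) + r)*U = ((-4 - 1*32) + 140)*150 = ((-4 - 32) + 140)*150 = (-36 + 140)*150 = 104*150 = 15600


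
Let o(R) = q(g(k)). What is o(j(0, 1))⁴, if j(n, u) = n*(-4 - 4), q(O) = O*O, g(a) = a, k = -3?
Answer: 6561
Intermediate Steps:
q(O) = O²
j(n, u) = -8*n (j(n, u) = n*(-8) = -8*n)
o(R) = 9 (o(R) = (-3)² = 9)
o(j(0, 1))⁴ = 9⁴ = 6561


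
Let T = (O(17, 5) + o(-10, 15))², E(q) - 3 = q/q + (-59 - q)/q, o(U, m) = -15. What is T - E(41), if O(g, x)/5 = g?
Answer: 200836/41 ≈ 4898.4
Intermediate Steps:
O(g, x) = 5*g
E(q) = 4 + (-59 - q)/q (E(q) = 3 + (q/q + (-59 - q)/q) = 3 + (1 + (-59 - q)/q) = 4 + (-59 - q)/q)
T = 4900 (T = (5*17 - 15)² = (85 - 15)² = 70² = 4900)
T - E(41) = 4900 - (3 - 59/41) = 4900 - 1*64/41 = 4900 - 64/41 = 200836/41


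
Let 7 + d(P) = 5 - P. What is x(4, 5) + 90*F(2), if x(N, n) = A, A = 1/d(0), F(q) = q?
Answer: 359/2 ≈ 179.50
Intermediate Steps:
d(P) = -2 - P (d(P) = -7 + (5 - P) = -2 - P)
A = -½ (A = 1/(-2 - 1*0) = 1/(-2 + 0) = 1/(-2) = -½ ≈ -0.50000)
x(N, n) = -½
x(4, 5) + 90*F(2) = -½ + 90*2 = -½ + 180 = 359/2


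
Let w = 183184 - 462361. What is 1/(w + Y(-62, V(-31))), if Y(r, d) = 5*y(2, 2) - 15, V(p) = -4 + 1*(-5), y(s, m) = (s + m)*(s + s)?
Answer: -1/279112 ≈ -3.5828e-6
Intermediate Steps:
y(s, m) = 2*s*(m + s) (y(s, m) = (m + s)*(2*s) = 2*s*(m + s))
w = -279177
V(p) = -9 (V(p) = -4 - 5 = -9)
Y(r, d) = 65 (Y(r, d) = 5*(2*2*(2 + 2)) - 15 = 5*(2*2*4) - 15 = 5*16 - 15 = 80 - 15 = 65)
1/(w + Y(-62, V(-31))) = 1/(-279177 + 65) = 1/(-279112) = -1/279112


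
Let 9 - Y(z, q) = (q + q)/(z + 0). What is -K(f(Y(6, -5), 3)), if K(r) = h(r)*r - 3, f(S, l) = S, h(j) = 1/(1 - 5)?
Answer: 17/3 ≈ 5.6667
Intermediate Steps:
Y(z, q) = 9 - 2*q/z (Y(z, q) = 9 - (q + q)/(z + 0) = 9 - 2*q/z)
h(j) = -¼ (h(j) = 1/(-4) = -¼)
K(r) = -3 - r/4 (K(r) = -r/4 - 3 = -3 - r/4)
-K(f(Y(6, -5), 3)) = -(-3 - (9 - 2*(-5)/6)/4) = -(-3 - (9 - 2*(-5)*⅙)/4) = -(-3 - (9 + 5/3)/4) = -(-3 - ¼*32/3) = -(-3 - 8/3) = -1*(-17/3) = 17/3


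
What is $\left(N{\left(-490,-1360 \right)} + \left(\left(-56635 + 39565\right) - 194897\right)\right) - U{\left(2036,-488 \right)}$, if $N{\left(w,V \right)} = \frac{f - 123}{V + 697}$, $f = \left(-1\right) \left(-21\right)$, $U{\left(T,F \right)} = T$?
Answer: $- \frac{2782037}{13} \approx -2.14 \cdot 10^{5}$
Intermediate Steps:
$f = 21$
$N{\left(w,V \right)} = - \frac{102}{697 + V}$ ($N{\left(w,V \right)} = \frac{21 - 123}{V + 697} = - \frac{102}{697 + V}$)
$\left(N{\left(-490,-1360 \right)} + \left(\left(-56635 + 39565\right) - 194897\right)\right) - U{\left(2036,-488 \right)} = \left(- \frac{102}{697 - 1360} + \left(\left(-56635 + 39565\right) - 194897\right)\right) - 2036 = \left(- \frac{102}{-663} - 211967\right) - 2036 = \left(\left(-102\right) \left(- \frac{1}{663}\right) - 211967\right) - 2036 = \left(\frac{2}{13} - 211967\right) - 2036 = - \frac{2755569}{13} - 2036 = - \frac{2782037}{13}$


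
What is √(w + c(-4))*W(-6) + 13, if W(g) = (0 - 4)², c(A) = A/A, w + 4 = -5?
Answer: 13 + 32*I*√2 ≈ 13.0 + 45.255*I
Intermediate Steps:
w = -9 (w = -4 - 5 = -9)
c(A) = 1
W(g) = 16 (W(g) = (-4)² = 16)
√(w + c(-4))*W(-6) + 13 = √(-9 + 1)*16 + 13 = √(-8)*16 + 13 = (2*I*√2)*16 + 13 = 32*I*√2 + 13 = 13 + 32*I*√2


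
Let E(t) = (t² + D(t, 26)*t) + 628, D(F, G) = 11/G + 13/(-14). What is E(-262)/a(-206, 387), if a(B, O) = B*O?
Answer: -350878/403039 ≈ -0.87058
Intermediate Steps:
D(F, G) = -13/14 + 11/G (D(F, G) = 11/G + 13*(-1/14) = 11/G - 13/14 = -13/14 + 11/G)
E(t) = 628 + t² - 46*t/91 (E(t) = (t² + (-13/14 + 11/26)*t) + 628 = (t² - 46*t/91) + 628 = 628 + t² - 46*t/91)
E(-262)/a(-206, 387) = (628 + (-262)² - 46/91*(-262))/((-206*387)) = (628 + 68644 + 12052/91)/(-79722) = (6315804/91)*(-1/79722) = -350878/403039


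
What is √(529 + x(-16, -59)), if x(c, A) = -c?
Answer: √545 ≈ 23.345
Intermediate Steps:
√(529 + x(-16, -59)) = √(529 - 1*(-16)) = √(529 + 16) = √545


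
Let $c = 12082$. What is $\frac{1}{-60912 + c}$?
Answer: $- \frac{1}{48830} \approx -2.0479 \cdot 10^{-5}$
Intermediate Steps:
$\frac{1}{-60912 + c} = \frac{1}{-60912 + 12082} = \frac{1}{-48830} = - \frac{1}{48830}$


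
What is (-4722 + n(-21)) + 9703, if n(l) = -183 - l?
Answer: 4819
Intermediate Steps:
(-4722 + n(-21)) + 9703 = (-4722 + (-183 - 1*(-21))) + 9703 = (-4722 + (-183 + 21)) + 9703 = (-4722 - 162) + 9703 = -4884 + 9703 = 4819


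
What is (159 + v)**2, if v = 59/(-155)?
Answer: 604471396/24025 ≈ 25160.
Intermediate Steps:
v = -59/155 (v = 59*(-1/155) = -59/155 ≈ -0.38065)
(159 + v)**2 = (159 - 59/155)**2 = (24586/155)**2 = 604471396/24025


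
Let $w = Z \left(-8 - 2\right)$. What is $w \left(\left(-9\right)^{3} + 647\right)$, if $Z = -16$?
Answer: $-13120$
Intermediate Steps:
$w = 160$ ($w = - 16 \left(-8 - 2\right) = \left(-16\right) \left(-10\right) = 160$)
$w \left(\left(-9\right)^{3} + 647\right) = 160 \left(\left(-9\right)^{3} + 647\right) = 160 \left(-729 + 647\right) = 160 \left(-82\right) = -13120$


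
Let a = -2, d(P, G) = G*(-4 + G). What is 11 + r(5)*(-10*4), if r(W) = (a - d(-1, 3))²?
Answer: -29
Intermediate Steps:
r(W) = 1 (r(W) = (-2 - 3*(-4 + 3))² = (-2 - 3*(-1))² = (-2 - 1*(-3))² = (-2 + 3)² = 1² = 1)
11 + r(5)*(-10*4) = 11 + 1*(-10*4) = 11 + 1*(-40) = 11 - 40 = -29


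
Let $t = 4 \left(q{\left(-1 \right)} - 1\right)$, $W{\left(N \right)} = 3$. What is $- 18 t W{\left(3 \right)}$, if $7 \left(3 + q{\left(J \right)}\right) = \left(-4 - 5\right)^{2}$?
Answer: $- \frac{11448}{7} \approx -1635.4$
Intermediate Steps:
$q{\left(J \right)} = \frac{60}{7}$ ($q{\left(J \right)} = -3 + \frac{\left(-4 - 5\right)^{2}}{7} = -3 + \frac{\left(-9\right)^{2}}{7} = -3 + \frac{1}{7} \cdot 81 = -3 + \frac{81}{7} = \frac{60}{7}$)
$t = \frac{212}{7}$ ($t = 4 \left(\frac{60}{7} - 1\right) = 4 \cdot \frac{53}{7} = \frac{212}{7} \approx 30.286$)
$- 18 t W{\left(3 \right)} = \left(-18\right) \frac{212}{7} \cdot 3 = \left(- \frac{3816}{7}\right) 3 = - \frac{11448}{7}$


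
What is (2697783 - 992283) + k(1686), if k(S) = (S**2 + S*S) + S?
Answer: 7392378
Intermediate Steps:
k(S) = S + 2*S**2 (k(S) = (S**2 + S**2) + S = 2*S**2 + S = S + 2*S**2)
(2697783 - 992283) + k(1686) = (2697783 - 992283) + 1686*(1 + 2*1686) = 1705500 + 1686*(1 + 3372) = 1705500 + 1686*3373 = 1705500 + 5686878 = 7392378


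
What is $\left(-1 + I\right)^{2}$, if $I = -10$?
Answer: $121$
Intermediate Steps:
$\left(-1 + I\right)^{2} = \left(-1 - 10\right)^{2} = \left(-11\right)^{2} = 121$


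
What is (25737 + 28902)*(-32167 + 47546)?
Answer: 840293181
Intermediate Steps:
(25737 + 28902)*(-32167 + 47546) = 54639*15379 = 840293181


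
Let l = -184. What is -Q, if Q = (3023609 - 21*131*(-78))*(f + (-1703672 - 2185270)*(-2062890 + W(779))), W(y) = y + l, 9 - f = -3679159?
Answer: -25970743269508841846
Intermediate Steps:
f = 3679168 (f = 9 - 1*(-3679159) = 9 + 3679159 = 3679168)
W(y) = -184 + y (W(y) = y - 184 = -184 + y)
Q = 25970743269508841846 (Q = (3023609 - 21*131*(-78))*(3679168 + (-1703672 - 2185270)*(-2062890 + (-184 + 779))) = (3023609 - 2751*(-78))*(3679168 - 3888942*(-2062890 + 595)) = (3023609 + 214578)*(3679168 - 3888942*(-2062295)) = 3238187*(3679168 + 8020145641890) = 3238187*8020149321058 = 25970743269508841846)
-Q = -1*25970743269508841846 = -25970743269508841846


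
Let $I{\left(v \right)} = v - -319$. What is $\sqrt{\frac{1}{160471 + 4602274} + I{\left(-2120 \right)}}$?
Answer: $\frac{8 i \sqrt{638334619034645}}{4762745} \approx 42.438 i$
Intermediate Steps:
$I{\left(v \right)} = 319 + v$ ($I{\left(v \right)} = v + 319 = 319 + v$)
$\sqrt{\frac{1}{160471 + 4602274} + I{\left(-2120 \right)}} = \sqrt{\frac{1}{160471 + 4602274} + \left(319 - 2120\right)} = \sqrt{\frac{1}{4762745} - 1801} = \sqrt{- \frac{8577703744}{4762745}} = \frac{8 i \sqrt{638334619034645}}{4762745}$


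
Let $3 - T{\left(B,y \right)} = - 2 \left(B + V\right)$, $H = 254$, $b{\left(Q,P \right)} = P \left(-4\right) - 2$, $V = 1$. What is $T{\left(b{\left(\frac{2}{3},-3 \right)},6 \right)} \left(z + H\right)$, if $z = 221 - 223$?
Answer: $6300$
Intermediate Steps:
$b{\left(Q,P \right)} = -2 - 4 P$ ($b{\left(Q,P \right)} = - 4 P - 2 = -2 - 4 P$)
$T{\left(B,y \right)} = 5 + 2 B$ ($T{\left(B,y \right)} = 3 - - 2 \left(B + 1\right) = 3 - - 2 \left(1 + B\right) = 3 - \left(-2 - 2 B\right) = 3 + \left(2 + 2 B\right) = 5 + 2 B$)
$z = -2$ ($z = 221 - 223 = -2$)
$T{\left(b{\left(\frac{2}{3},-3 \right)},6 \right)} \left(z + H\right) = \left(5 + 2 \left(-2 - -12\right)\right) \left(-2 + 254\right) = \left(5 + 2 \left(-2 + 12\right)\right) 252 = \left(5 + 2 \cdot 10\right) 252 = \left(5 + 20\right) 252 = 25 \cdot 252 = 6300$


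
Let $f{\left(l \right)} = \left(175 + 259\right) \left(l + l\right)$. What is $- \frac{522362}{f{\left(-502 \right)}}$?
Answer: $\frac{261181}{217868} \approx 1.1988$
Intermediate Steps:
$f{\left(l \right)} = 868 l$ ($f{\left(l \right)} = 434 \cdot 2 l = 868 l$)
$- \frac{522362}{f{\left(-502 \right)}} = - \frac{522362}{868 \left(-502\right)} = - \frac{522362}{-435736} = \left(-522362\right) \left(- \frac{1}{435736}\right) = \frac{261181}{217868}$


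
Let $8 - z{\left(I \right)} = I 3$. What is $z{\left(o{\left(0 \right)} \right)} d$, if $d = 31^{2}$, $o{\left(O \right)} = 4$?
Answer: $-3844$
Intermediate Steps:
$d = 961$
$z{\left(I \right)} = 8 - 3 I$ ($z{\left(I \right)} = 8 - I 3 = 8 - 3 I$)
$z{\left(o{\left(0 \right)} \right)} d = \left(8 - 12\right) 961 = \left(-4\right) 961 = -3844$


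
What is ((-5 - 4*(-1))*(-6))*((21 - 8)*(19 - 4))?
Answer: 1170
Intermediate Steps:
((-5 - 4*(-1))*(-6))*((21 - 8)*(19 - 4)) = ((-5 + 4)*(-6))*(13*15) = -1*(-6)*195 = 6*195 = 1170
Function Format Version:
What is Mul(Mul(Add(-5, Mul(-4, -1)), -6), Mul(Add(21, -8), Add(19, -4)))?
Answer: 1170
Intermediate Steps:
Mul(Mul(Add(-5, Mul(-4, -1)), -6), Mul(Add(21, -8), Add(19, -4))) = Mul(Mul(Add(-5, 4), -6), Mul(13, 15)) = Mul(Mul(-1, -6), 195) = Mul(6, 195) = 1170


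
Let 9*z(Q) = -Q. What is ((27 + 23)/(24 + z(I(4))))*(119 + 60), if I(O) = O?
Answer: 40275/106 ≈ 379.95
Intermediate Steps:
z(Q) = -Q/9 (z(Q) = (-Q)/9 = -Q/9)
((27 + 23)/(24 + z(I(4))))*(119 + 60) = ((27 + 23)/(24 - ⅑*4))*(119 + 60) = (50/(24 - 4/9))*179 = (50/(212/9))*179 = (50*(9/212))*179 = (225/106)*179 = 40275/106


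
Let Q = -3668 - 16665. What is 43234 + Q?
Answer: 22901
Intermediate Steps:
Q = -20333
43234 + Q = 43234 - 20333 = 22901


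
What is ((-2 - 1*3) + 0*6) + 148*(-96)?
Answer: -14213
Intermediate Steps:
((-2 - 1*3) + 0*6) + 148*(-96) = ((-2 - 3) + 0) - 14208 = (-5 + 0) - 14208 = -5 - 14208 = -14213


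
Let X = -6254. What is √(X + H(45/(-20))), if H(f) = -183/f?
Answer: I*√55554/3 ≈ 78.566*I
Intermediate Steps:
√(X + H(45/(-20))) = √(-6254 - 183/(45/(-20))) = √(-6254 - 183/(45*(-1/20))) = √(-6254 - 183/(-9/4)) = √(-6254 - 183*(-4/9)) = √(-6254 + 244/3) = √(-18518/3) = I*√55554/3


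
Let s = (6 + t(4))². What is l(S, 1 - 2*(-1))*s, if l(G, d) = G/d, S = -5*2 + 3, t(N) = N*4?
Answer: -3388/3 ≈ -1129.3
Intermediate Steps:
t(N) = 4*N
S = -7 (S = -10 + 3 = -7)
s = 484 (s = (6 + 4*4)² = (6 + 16)² = 22² = 484)
l(S, 1 - 2*(-1))*s = -7/(1 - 2*(-1))*484 = -7/(1 + 2)*484 = -7/3*484 = -3388/3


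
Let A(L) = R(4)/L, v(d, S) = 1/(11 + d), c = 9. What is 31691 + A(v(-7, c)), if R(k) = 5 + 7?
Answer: 31739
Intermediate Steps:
R(k) = 12
A(L) = 12/L
31691 + A(v(-7, c)) = 31691 + 12/(1/(11 - 7)) = 31691 + 12/(1/4) = 31691 + 12*4 = 31691 + 48 = 31739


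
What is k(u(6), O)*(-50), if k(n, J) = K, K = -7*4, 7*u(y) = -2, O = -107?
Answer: 1400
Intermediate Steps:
u(y) = -2/7 (u(y) = (⅐)*(-2) = -2/7)
K = -28
k(n, J) = -28
k(u(6), O)*(-50) = -28*(-50) = 1400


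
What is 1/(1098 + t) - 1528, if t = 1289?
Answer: -3647335/2387 ≈ -1528.0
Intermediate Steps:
1/(1098 + t) - 1528 = 1/(1098 + 1289) - 1528 = 1/2387 - 1528 = -3647335/2387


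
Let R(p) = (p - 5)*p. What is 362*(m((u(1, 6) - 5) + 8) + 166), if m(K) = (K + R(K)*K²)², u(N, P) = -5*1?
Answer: 1115684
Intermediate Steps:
R(p) = p*(-5 + p) (R(p) = (-5 + p)*p = p*(-5 + p))
u(N, P) = -5
m(K) = (K + K³*(-5 + K))² (m(K) = (K + (K*(-5 + K))*K²)² = (K + K³*(-5 + K))²)
362*(m((u(1, 6) - 5) + 8) + 166) = 362*(((-5 - 5) + 8)²*(1 + ((-5 - 5) + 8)²*(-5 + ((-5 - 5) + 8)))² + 166) = 362*((-10 + 8)²*(1 + (-10 + 8)²*(-5 + (-10 + 8)))² + 166) = 362*((-2)²*(1 + (-2)²*(-5 - 2))² + 166) = 362*(4*(1 + 4*(-7))² + 166) = 362*(4*(1 - 28)² + 166) = 362*(4*(-27)² + 166) = 362*(4*729 + 166) = 362*(2916 + 166) = 362*3082 = 1115684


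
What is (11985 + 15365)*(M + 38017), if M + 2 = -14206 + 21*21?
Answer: 663237500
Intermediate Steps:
M = -13767 (M = -2 + (-14206 + 21*21) = -2 + (-14206 + 441) = -2 - 13765 = -13767)
(11985 + 15365)*(M + 38017) = (11985 + 15365)*(-13767 + 38017) = 27350*24250 = 663237500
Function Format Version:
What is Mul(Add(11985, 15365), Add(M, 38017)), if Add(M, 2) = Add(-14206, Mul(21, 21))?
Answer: 663237500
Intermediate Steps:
M = -13767 (M = Add(-2, Add(-14206, Mul(21, 21))) = Add(-2, Add(-14206, 441)) = Add(-2, -13765) = -13767)
Mul(Add(11985, 15365), Add(M, 38017)) = Mul(Add(11985, 15365), Add(-13767, 38017)) = Mul(27350, 24250) = 663237500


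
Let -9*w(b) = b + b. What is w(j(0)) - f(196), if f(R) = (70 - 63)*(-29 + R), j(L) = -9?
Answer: -1167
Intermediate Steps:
f(R) = -203 + 7*R (f(R) = 7*(-29 + R) = -203 + 7*R)
w(b) = -2*b/9 (w(b) = -(b + b)/9 = -2*b/9)
w(j(0)) - f(196) = -2/9*(-9) - (-203 + 7*196) = 2 - (-203 + 1372) = 2 - 1*1169 = 2 - 1169 = -1167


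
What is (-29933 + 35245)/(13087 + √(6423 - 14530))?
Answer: 17379536/42819419 - 14608*I*√67/42819419 ≈ 0.40588 - 0.0027925*I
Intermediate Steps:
(-29933 + 35245)/(13087 + √(6423 - 14530)) = 5312/(13087 + √(-8107)) = 5312/(13087 + 11*I*√67)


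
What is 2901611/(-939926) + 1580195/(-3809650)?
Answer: -48228418122/13772265715 ≈ -3.5019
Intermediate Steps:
2901611/(-939926) + 1580195/(-3809650) = 2901611*(-1/939926) + 1580195*(-1/3809650) = -2901611/939926 - 316039/761930 = -48228418122/13772265715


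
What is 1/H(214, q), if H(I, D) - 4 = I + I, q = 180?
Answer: 1/432 ≈ 0.0023148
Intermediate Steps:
H(I, D) = 4 + 2*I (H(I, D) = 4 + (I + I) = 4 + 2*I)
1/H(214, q) = 1/(4 + 2*214) = 1/(4 + 428) = 1/432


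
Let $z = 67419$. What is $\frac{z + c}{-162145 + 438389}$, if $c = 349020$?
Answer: $\frac{416439}{276244} \approx 1.5075$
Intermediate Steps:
$\frac{z + c}{-162145 + 438389} = \frac{67419 + 349020}{-162145 + 438389} = \frac{416439}{276244}$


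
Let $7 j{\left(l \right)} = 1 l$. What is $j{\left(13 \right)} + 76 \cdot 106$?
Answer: $\frac{56405}{7} \approx 8057.9$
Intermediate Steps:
$j{\left(l \right)} = \frac{l}{7}$ ($j{\left(l \right)} = \frac{1 l}{7} = \frac{l}{7}$)
$j{\left(13 \right)} + 76 \cdot 106 = \frac{1}{7} \cdot 13 + 76 \cdot 106 = \frac{13}{7} + 8056 = \frac{56405}{7}$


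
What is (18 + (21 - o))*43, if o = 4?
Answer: 1505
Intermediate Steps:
(18 + (21 - o))*43 = (18 + (21 - 1*4))*43 = (18 + (21 - 4))*43 = (18 + 17)*43 = 35*43 = 1505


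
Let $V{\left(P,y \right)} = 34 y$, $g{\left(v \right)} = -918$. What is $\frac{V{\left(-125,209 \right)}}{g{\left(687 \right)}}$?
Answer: $- \frac{209}{27} \approx -7.7407$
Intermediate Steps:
$\frac{V{\left(-125,209 \right)}}{g{\left(687 \right)}} = \frac{34 \cdot 209}{-918} = 7106 \left(- \frac{1}{918}\right) = - \frac{209}{27}$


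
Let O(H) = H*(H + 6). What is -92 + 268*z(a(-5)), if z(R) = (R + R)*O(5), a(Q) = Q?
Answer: -147492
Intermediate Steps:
O(H) = H*(6 + H)
z(R) = 110*R (z(R) = (R + R)*(5*(6 + 5)) = (2*R)*(5*11) = (2*R)*55 = 110*R)
-92 + 268*z(a(-5)) = -92 + 268*(110*(-5)) = -92 + 268*(-550) = -92 - 147400 = -147492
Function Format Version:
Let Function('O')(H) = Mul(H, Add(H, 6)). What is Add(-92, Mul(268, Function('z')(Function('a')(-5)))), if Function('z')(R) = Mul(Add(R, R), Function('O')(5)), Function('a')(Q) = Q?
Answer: -147492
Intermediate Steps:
Function('O')(H) = Mul(H, Add(6, H))
Function('z')(R) = Mul(110, R) (Function('z')(R) = Mul(Add(R, R), Mul(5, Add(6, 5))) = Mul(Mul(2, R), Mul(5, 11)) = Mul(Mul(2, R), 55) = Mul(110, R))
Add(-92, Mul(268, Function('z')(Function('a')(-5)))) = Add(-92, Mul(268, Mul(110, -5))) = Add(-92, Mul(268, -550)) = Add(-92, -147400) = -147492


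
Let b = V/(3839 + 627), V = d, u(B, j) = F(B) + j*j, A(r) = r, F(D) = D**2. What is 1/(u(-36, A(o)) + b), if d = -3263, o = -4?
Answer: 4466/5856129 ≈ 0.00076262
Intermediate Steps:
u(B, j) = B**2 + j**2 (u(B, j) = B**2 + j*j = B**2 + j**2)
V = -3263
b = -3263/4466 (b = -3263/(3839 + 627) = -3263/4466 ≈ -0.73063)
1/(u(-36, A(o)) + b) = 1/(((-36)**2 + (-4)**2) - 3263/4466) = 1/((1296 + 16) - 3263/4466) = 1/(1312 - 3263/4466) = 1/(5856129/4466) = 4466/5856129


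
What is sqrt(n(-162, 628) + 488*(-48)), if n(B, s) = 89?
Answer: I*sqrt(23335) ≈ 152.76*I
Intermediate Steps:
sqrt(n(-162, 628) + 488*(-48)) = sqrt(89 + 488*(-48)) = sqrt(89 - 23424) = sqrt(-23335) = I*sqrt(23335)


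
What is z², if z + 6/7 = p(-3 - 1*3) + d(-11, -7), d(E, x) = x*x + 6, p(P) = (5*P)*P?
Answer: 2686321/49 ≈ 54823.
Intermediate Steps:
p(P) = 5*P²
d(E, x) = 6 + x² (d(E, x) = x² + 6 = 6 + x²)
z = 1639/7 (z = -6/7 + (5*(-3 - 1*3)² + (6 + (-7)²)) = -6/7 + (5*(-3 - 3)² + (6 + 49)) = -6/7 + (5*(-6)² + 55) = -6/7 + (5*36 + 55) = -6/7 + (180 + 55) = -6/7 + 235 = 1639/7 ≈ 234.14)
z² = (1639/7)² = 2686321/49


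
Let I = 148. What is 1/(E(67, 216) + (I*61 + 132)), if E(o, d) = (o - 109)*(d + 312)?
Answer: -1/13016 ≈ -7.6829e-5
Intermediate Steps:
E(o, d) = (-109 + o)*(312 + d)
1/(E(67, 216) + (I*61 + 132)) = 1/((-34008 - 109*216 + 312*67 + 216*67) + (148*61 + 132)) = 1/((-34008 - 23544 + 20904 + 14472) + (9028 + 132)) = 1/(-22176 + 9160) = 1/(-13016) = -1/13016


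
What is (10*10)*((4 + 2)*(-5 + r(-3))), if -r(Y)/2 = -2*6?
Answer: 11400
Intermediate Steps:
r(Y) = 24 (r(Y) = -(-4)*6 = -2*(-12) = 24)
(10*10)*((4 + 2)*(-5 + r(-3))) = (10*10)*((4 + 2)*(-5 + 24)) = 100*(6*19) = 100*114 = 11400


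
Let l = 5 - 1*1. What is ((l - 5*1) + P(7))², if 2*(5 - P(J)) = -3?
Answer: 121/4 ≈ 30.250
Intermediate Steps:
P(J) = 13/2 (P(J) = 5 - ½*(-3) = 5 + 3/2 = 13/2)
l = 4 (l = 5 - 1 = 4)
((l - 5*1) + P(7))² = ((4 - 5*1) + 13/2)² = ((4 - 5) + 13/2)² = (-1 + 13/2)² = (11/2)² = 121/4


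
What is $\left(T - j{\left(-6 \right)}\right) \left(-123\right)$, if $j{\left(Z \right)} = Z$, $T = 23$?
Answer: $-3567$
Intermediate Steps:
$\left(T - j{\left(-6 \right)}\right) \left(-123\right) = \left(23 - -6\right) \left(-123\right) = \left(23 + 6\right) \left(-123\right) = 29 \left(-123\right) = -3567$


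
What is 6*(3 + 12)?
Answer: 90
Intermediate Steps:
6*(3 + 12) = 6*15 = 90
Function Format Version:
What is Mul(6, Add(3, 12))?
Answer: 90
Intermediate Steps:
Mul(6, Add(3, 12)) = Mul(6, 15) = 90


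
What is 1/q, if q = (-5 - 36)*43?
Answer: -1/1763 ≈ -0.00056721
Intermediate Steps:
q = -1763 (q = -41*43 = -1763)
1/q = 1/(-1763) = -1/1763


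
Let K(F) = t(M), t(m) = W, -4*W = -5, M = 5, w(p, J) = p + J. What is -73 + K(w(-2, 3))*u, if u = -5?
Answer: -317/4 ≈ -79.250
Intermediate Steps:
w(p, J) = J + p
W = 5/4 (W = -¼*(-5) = 5/4 ≈ 1.2500)
t(m) = 5/4
K(F) = 5/4
-73 + K(w(-2, 3))*u = -73 + (5/4)*(-5) = -73 - 25/4 = -317/4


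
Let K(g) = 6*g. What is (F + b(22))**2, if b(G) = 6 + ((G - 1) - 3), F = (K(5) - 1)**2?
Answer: 748225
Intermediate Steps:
F = 841 (F = (6*5 - 1)**2 = (30 - 1)**2 = 29**2 = 841)
b(G) = 2 + G (b(G) = 6 + ((-1 + G) - 3) = 6 + (-4 + G) = 2 + G)
(F + b(22))**2 = (841 + (2 + 22))**2 = (841 + 24)**2 = 865**2 = 748225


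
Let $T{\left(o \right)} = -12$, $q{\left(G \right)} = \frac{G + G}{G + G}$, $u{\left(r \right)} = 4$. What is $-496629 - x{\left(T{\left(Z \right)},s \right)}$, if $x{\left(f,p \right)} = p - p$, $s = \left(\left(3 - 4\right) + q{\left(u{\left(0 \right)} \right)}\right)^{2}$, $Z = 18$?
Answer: $-496629$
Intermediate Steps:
$q{\left(G \right)} = 1$ ($q{\left(G \right)} = \frac{2 G}{2 G} = 2 G \frac{1}{2 G} = 1$)
$s = 0$ ($s = \left(\left(3 - 4\right) + 1\right)^{2} = \left(-1 + 1\right)^{2} = 0^{2} = 0$)
$x{\left(f,p \right)} = 0$
$-496629 - x{\left(T{\left(Z \right)},s \right)} = -496629 - 0 = -496629 + 0 = -496629$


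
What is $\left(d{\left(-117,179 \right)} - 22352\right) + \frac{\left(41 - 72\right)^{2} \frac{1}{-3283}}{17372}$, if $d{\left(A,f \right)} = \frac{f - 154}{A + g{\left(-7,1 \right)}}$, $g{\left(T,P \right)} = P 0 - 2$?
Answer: $- \frac{21671556066621}{969548692} \approx -22352.0$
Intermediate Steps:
$g{\left(T,P \right)} = -2$ ($g{\left(T,P \right)} = 0 - 2 = -2$)
$d{\left(A,f \right)} = \frac{-154 + f}{-2 + A}$ ($d{\left(A,f \right)} = \frac{f - 154}{A - 2} = \frac{-154 + f}{-2 + A}$)
$\left(d{\left(-117,179 \right)} - 22352\right) + \frac{\left(41 - 72\right)^{2} \frac{1}{-3283}}{17372} = \left(\frac{-154 + 179}{-2 - 117} - 22352\right) + \frac{\left(41 - 72\right)^{2} \frac{1}{-3283}}{17372} = \left(\frac{1}{-119} \cdot 25 - 22352\right) + \left(-31\right)^{2} \left(- \frac{1}{3283}\right) \frac{1}{17372} = \left(\left(- \frac{1}{119}\right) 25 - 22352\right) + 961 \left(- \frac{1}{3283}\right) \frac{1}{17372} = \left(- \frac{25}{119} - 22352\right) - \frac{961}{57032276} = - \frac{2659913}{119} - \frac{961}{57032276} = - \frac{21671556066621}{969548692}$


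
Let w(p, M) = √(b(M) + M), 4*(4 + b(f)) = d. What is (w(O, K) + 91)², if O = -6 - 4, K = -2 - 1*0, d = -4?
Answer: (91 + I*√7)² ≈ 8274.0 + 481.53*I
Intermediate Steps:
b(f) = -5 (b(f) = -4 + (¼)*(-4) = -4 - 1 = -5)
K = -2 (K = -2 + 0 = -2)
O = -10
w(p, M) = √(-5 + M)
(w(O, K) + 91)² = (√(-5 - 2) + 91)² = (√(-7) + 91)² = (I*√7 + 91)² = (91 + I*√7)²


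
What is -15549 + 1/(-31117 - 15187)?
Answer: -719980897/46304 ≈ -15549.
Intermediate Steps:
-15549 + 1/(-31117 - 15187) = -15549 + 1/(-46304) = -15549 - 1/46304 = -719980897/46304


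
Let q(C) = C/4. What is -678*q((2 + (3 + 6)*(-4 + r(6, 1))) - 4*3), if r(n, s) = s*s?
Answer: 12543/2 ≈ 6271.5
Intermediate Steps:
r(n, s) = s²
q(C) = C/4 (q(C) = C*(¼) = C/4)
-678*q((2 + (3 + 6)*(-4 + r(6, 1))) - 4*3) = -339*((2 + (3 + 6)*(-4 + 1²)) - 4*3)/2 = -339*((2 + 9*(-4 + 1)) - 12)/2 = -339*((2 + 9*(-3)) - 12)/2 = -339*((2 - 27) - 12)/2 = -339*(-25 - 12)/2 = -339*(-37)/2 = -678*(-37/4) = 12543/2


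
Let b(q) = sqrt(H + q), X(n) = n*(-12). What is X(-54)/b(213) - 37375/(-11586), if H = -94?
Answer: 37375/11586 + 648*sqrt(119)/119 ≈ 62.628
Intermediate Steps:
X(n) = -12*n
b(q) = sqrt(-94 + q)
X(-54)/b(213) - 37375/(-11586) = (-12*(-54))/(sqrt(-94 + 213)) - 37375/(-11586) = 648/(sqrt(119)) - 37375*(-1/11586) = 648*(sqrt(119)/119) + 37375/11586 = 648*sqrt(119)/119 + 37375/11586 = 37375/11586 + 648*sqrt(119)/119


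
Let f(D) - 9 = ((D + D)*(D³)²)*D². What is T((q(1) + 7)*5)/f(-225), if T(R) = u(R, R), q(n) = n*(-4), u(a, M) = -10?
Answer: 10/2955783760070800781241 ≈ 3.3832e-21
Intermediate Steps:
q(n) = -4*n
T(R) = -10
f(D) = 9 + 2*D⁹ (f(D) = 9 + ((D + D)*(D³)²)*D² = 9 + ((2*D)*D⁶)*D² = 9 + (2*D⁷)*D² = 9 + 2*D⁹)
T((q(1) + 7)*5)/f(-225) = -10/(9 + 2*(-225)⁹) = -10/(9 + 2*(-1477891880035400390625)) = -10/(9 - 2955783760070800781250) = -10/(-2955783760070800781241) = -10*(-1/2955783760070800781241) = 10/2955783760070800781241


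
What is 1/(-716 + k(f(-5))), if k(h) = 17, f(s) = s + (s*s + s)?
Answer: -1/699 ≈ -0.0014306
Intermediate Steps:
f(s) = s² + 2*s (f(s) = s + (s² + s) = s + (s + s²) = s² + 2*s)
1/(-716 + k(f(-5))) = 1/(-716 + 17) = 1/(-699) = -1/699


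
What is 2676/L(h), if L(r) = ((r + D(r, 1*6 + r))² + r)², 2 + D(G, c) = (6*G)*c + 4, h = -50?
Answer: 669/7480092326575729 ≈ 8.9437e-14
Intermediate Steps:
D(G, c) = 2 + 6*G*c (D(G, c) = -2 + ((6*G)*c + 4) = -2 + (6*G*c + 4) = -2 + (4 + 6*G*c) = 2 + 6*G*c)
L(r) = (r + (2 + r + 6*r*(6 + r))²)² (L(r) = ((r + (2 + 6*r*(1*6 + r)))² + r)² = ((r + (2 + 6*r*(6 + r)))² + r)² = ((2 + r + 6*r*(6 + r))² + r)² = (r + (2 + r + 6*r*(6 + r))²)²)
2676/L(h) = 2676/((-50 + (2 - 50 + 6*(-50)*(6 - 50))²)²) = 2676/((-50 + (2 - 50 + 6*(-50)*(-44))²)²) = 2676/((-50 + (2 - 50 + 13200)²)²) = 2676/((-50 + 13152²)²) = 2676/((-50 + 172975104)²) = 2676/(172975054²) = 2676/29920369306302916 = 2676*(1/29920369306302916) = 669/7480092326575729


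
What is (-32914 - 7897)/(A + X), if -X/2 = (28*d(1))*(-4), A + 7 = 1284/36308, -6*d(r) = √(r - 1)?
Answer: 370441447/63218 ≈ 5859.8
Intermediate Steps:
d(r) = -√(-1 + r)/6 (d(r) = -√(r - 1)/6 = -√(-1 + r)/6)
A = -63218/9077 (A = -7 + 1284/36308 = -7 + 1284*(1/36308) = -7 + 321/9077 = -63218/9077 ≈ -6.9646)
X = 0 (X = -2*28*(-√(-1 + 1)/6)*(-4) = -2*28*(-√0/6)*(-4) = -2*28*(-⅙*0)*(-4) = -2*28*0*(-4) = -0*(-4) = -2*0 = 0)
(-32914 - 7897)/(A + X) = (-32914 - 7897)/(-63218/9077 + 0) = -40811/(-63218/9077) = -40811*(-9077/63218) = 370441447/63218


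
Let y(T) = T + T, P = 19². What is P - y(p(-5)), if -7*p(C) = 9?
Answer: 2545/7 ≈ 363.57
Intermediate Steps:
p(C) = -9/7 (p(C) = -⅐*9 = -9/7)
P = 361
y(T) = 2*T
P - y(p(-5)) = 361 - 2*(-9)/7 = 361 - 1*(-18/7) = 361 + 18/7 = 2545/7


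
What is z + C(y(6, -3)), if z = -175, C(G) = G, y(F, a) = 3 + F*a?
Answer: -190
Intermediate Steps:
z + C(y(6, -3)) = -175 + (3 + 6*(-3)) = -175 + (3 - 18) = -175 - 15 = -190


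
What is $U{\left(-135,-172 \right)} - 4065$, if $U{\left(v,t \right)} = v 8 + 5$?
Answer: $-5140$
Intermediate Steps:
$U{\left(v,t \right)} = 5 + 8 v$ ($U{\left(v,t \right)} = 8 v + 5 = 5 + 8 v$)
$U{\left(-135,-172 \right)} - 4065 = \left(5 + 8 \left(-135\right)\right) - 4065 = \left(5 - 1080\right) - 4065 = -1075 - 4065 = -5140$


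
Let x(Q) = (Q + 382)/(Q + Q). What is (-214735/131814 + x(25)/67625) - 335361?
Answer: -37367452904789488/111424021875 ≈ -3.3536e+5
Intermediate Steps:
x(Q) = (382 + Q)/(2*Q) (x(Q) = (382 + Q)/((2*Q)) = (382 + Q)*(1/(2*Q)) = (382 + Q)/(2*Q))
(-214735/131814 + x(25)/67625) - 335361 = (-214735/131814 + ((½)*(382 + 25)/25)/67625) - 335361 = (-214735*1/131814 + ((½)*(1/25)*407)*(1/67625)) - 335361 = (-214735/131814 + (407/50)*(1/67625)) - 335361 = (-214735/131814 + 407/3381250) - 335361 = -181504767613/111424021875 - 335361 = -37367452904789488/111424021875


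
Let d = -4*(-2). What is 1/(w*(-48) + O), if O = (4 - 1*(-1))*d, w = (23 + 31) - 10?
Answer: -1/2072 ≈ -0.00048263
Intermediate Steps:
d = 8
w = 44 (w = 54 - 10 = 44)
O = 40 (O = (4 - 1*(-1))*8 = (4 + 1)*8 = 5*8 = 40)
1/(w*(-48) + O) = 1/(44*(-48) + 40) = 1/(-2112 + 40) = 1/(-2072) = -1/2072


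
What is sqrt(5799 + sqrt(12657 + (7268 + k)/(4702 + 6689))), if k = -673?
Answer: sqrt(752448554919 + 11391*sqrt(1642382652462))/11391 ≈ 76.886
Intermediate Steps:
sqrt(5799 + sqrt(12657 + (7268 + k)/(4702 + 6689))) = sqrt(5799 + sqrt(12657 + (7268 - 673)/(4702 + 6689))) = sqrt(5799 + sqrt(12657 + 6595/11391)) = sqrt(5799 + sqrt(144182482/11391)) = sqrt(5799 + sqrt(1642382652462)/11391)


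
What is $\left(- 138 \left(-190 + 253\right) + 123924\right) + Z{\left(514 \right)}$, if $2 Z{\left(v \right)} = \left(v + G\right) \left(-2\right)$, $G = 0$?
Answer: $114716$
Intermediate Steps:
$Z{\left(v \right)} = - v$ ($Z{\left(v \right)} = \frac{\left(v + 0\right) \left(-2\right)}{2} = \frac{v \left(-2\right)}{2} = \frac{\left(-2\right) v}{2} = - v$)
$\left(- 138 \left(-190 + 253\right) + 123924\right) + Z{\left(514 \right)} = \left(- 138 \left(-190 + 253\right) + 123924\right) - 514 = \left(\left(-138\right) 63 + 123924\right) - 514 = \left(-8694 + 123924\right) - 514 = 115230 - 514 = 114716$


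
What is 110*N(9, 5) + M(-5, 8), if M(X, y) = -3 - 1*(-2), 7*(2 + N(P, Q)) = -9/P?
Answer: -1657/7 ≈ -236.71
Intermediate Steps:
N(P, Q) = -2 - 9/(7*P) (N(P, Q) = -2 + (-9/P)/7 = -2 - 9/(7*P))
M(X, y) = -1 (M(X, y) = -3 + 2 = -1)
110*N(9, 5) + M(-5, 8) = 110*(-2 - 9/7/9) - 1 = 110*(-2 - 9/7*⅑) - 1 = 110*(-2 - ⅐) - 1 = 110*(-15/7) - 1 = -1650/7 - 1 = -1657/7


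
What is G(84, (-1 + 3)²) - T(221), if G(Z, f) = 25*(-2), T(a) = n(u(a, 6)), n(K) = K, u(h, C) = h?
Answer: -271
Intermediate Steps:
T(a) = a
G(Z, f) = -50
G(84, (-1 + 3)²) - T(221) = -50 - 1*221 = -50 - 221 = -271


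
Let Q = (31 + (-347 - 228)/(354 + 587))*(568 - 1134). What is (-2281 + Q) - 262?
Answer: -18578299/941 ≈ -19743.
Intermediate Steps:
Q = -16185336/941 (Q = (31 - 575/941)*(-566) = (28596/941)*(-566) = -16185336/941 ≈ -17200.)
(-2281 + Q) - 262 = (-2281 - 16185336/941) - 262 = -18331757/941 - 262 = -18578299/941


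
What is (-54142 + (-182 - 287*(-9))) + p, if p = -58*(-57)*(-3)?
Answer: -61659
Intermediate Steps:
p = -9918 (p = 3306*(-3) = -9918)
(-54142 + (-182 - 287*(-9))) + p = (-54142 + (-182 - 287*(-9))) - 9918 = (-54142 + (-182 + 2583)) - 9918 = (-54142 + 2401) - 9918 = -51741 - 9918 = -61659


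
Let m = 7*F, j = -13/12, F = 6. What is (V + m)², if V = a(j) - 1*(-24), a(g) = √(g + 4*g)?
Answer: (396 + I*√195)²/36 ≈ 4350.6 + 307.21*I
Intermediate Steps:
j = -13/12 (j = -13*1/12 = -13/12 ≈ -1.0833)
m = 42 (m = 7*6 = 42)
a(g) = √5*√g (a(g) = √(5*g) = √5*√g)
V = 24 + I*√195/6 (V = √5*√(-13/12) - 1*(-24) = √5*(I*√39/6) + 24 = I*√195/6 + 24 = 24 + I*√195/6 ≈ 24.0 + 2.3274*I)
(V + m)² = ((24 + I*√195/6) + 42)² = (66 + I*√195/6)²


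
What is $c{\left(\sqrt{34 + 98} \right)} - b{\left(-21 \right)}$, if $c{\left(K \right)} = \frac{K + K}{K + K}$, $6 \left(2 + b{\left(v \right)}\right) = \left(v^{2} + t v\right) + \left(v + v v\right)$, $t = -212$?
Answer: $- \frac{1765}{2} \approx -882.5$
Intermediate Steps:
$b{\left(v \right)} = -2 - \frac{211 v}{6} + \frac{v^{2}}{3}$ ($b{\left(v \right)} = -2 + \frac{\left(v^{2} - 212 v\right) + \left(v + v v\right)}{6} = -2 + \frac{\left(v^{2} - 212 v\right) + \left(v + v^{2}\right)}{6} = -2 + \frac{- 211 v + 2 v^{2}}{6} = -2 + \left(- \frac{211 v}{6} + \frac{v^{2}}{3}\right) = -2 - \frac{211 v}{6} + \frac{v^{2}}{3}$)
$c{\left(K \right)} = 1$ ($c{\left(K \right)} = \frac{2 K}{2 K} = 2 K \frac{1}{2 K} = 1$)
$c{\left(\sqrt{34 + 98} \right)} - b{\left(-21 \right)} = 1 - \left(-2 - - \frac{1477}{2} + \frac{\left(-21\right)^{2}}{3}\right) = 1 - \left(-2 + \frac{1477}{2} + \frac{1}{3} \cdot 441\right) = 1 - \left(-2 + \frac{1477}{2} + 147\right) = 1 - \frac{1767}{2} = - \frac{1765}{2}$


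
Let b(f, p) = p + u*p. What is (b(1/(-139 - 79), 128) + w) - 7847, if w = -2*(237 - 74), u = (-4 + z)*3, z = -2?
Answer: -10349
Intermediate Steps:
u = -18 (u = (-4 - 2)*3 = -6*3 = -18)
w = -326 (w = -2*163 = -326)
b(f, p) = -17*p (b(f, p) = p - 18*p = -17*p)
(b(1/(-139 - 79), 128) + w) - 7847 = (-17*128 - 326) - 7847 = (-2176 - 326) - 7847 = -2502 - 7847 = -10349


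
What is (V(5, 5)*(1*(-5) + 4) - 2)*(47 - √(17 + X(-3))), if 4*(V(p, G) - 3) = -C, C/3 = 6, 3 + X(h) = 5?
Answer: -47/2 + √19/2 ≈ -21.321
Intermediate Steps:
X(h) = 2 (X(h) = -3 + 5 = 2)
C = 18 (C = 3*6 = 18)
V(p, G) = -3/2 (V(p, G) = 3 + (-1*18)/4 = 3 + (¼)*(-18) = 3 - 9/2 = -3/2)
(V(5, 5)*(1*(-5) + 4) - 2)*(47 - √(17 + X(-3))) = (-3*(1*(-5) + 4)/2 - 2)*(47 - √(17 + 2)) = (-3*(-5 + 4)/2 - 2)*(47 - √19) = (-3/2*(-1) - 2)*(47 - √19) = (3/2 - 2)*(47 - √19) = -(47 - √19)/2 = -47/2 + √19/2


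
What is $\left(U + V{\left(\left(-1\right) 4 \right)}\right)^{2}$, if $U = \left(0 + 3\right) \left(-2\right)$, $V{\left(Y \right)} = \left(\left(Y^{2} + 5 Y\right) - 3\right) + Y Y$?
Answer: $9$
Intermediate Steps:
$V{\left(Y \right)} = -3 + 2 Y^{2} + 5 Y$ ($V{\left(Y \right)} = \left(-3 + Y^{2} + 5 Y\right) + Y^{2} = -3 + 2 Y^{2} + 5 Y$)
$U = -6$ ($U = 3 \left(-2\right) = -6$)
$\left(U + V{\left(\left(-1\right) 4 \right)}\right)^{2} = \left(-6 + \left(-3 + 2 \left(\left(-1\right) 4\right)^{2} + 5 \left(\left(-1\right) 4\right)\right)\right)^{2} = \left(-6 + \left(-3 + 2 \left(-4\right)^{2} + 5 \left(-4\right)\right)\right)^{2} = \left(-6 - -9\right)^{2} = \left(-6 + 9\right)^{2} = 3^{2} = 9$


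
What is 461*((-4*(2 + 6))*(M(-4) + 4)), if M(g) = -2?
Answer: -29504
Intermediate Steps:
461*((-4*(2 + 6))*(M(-4) + 4)) = 461*((-4*(2 + 6))*(-2 + 4)) = 461*(-4*8*2) = 461*(-32*2) = 461*(-64) = -29504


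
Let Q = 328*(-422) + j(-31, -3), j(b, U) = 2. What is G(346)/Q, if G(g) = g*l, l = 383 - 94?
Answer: -2941/4071 ≈ -0.72243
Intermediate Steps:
l = 289
G(g) = 289*g (G(g) = g*289 = 289*g)
Q = -138414 (Q = 328*(-422) + 2 = -138416 + 2 = -138414)
G(346)/Q = (289*346)/(-138414) = 99994*(-1/138414) = -2941/4071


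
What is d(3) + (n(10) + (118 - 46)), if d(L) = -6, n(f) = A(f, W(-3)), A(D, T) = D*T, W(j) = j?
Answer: 36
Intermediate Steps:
n(f) = -3*f (n(f) = f*(-3) = -3*f)
d(3) + (n(10) + (118 - 46)) = -6 + (-3*10 + (118 - 46)) = -6 + (-30 + 72) = -6 + 42 = 36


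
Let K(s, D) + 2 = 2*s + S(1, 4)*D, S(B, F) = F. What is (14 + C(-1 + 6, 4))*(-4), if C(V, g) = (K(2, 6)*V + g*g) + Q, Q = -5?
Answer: -620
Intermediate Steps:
K(s, D) = -2 + 2*s + 4*D (K(s, D) = -2 + (2*s + 4*D) = -2 + 2*s + 4*D)
C(V, g) = -5 + g**2 + 26*V (C(V, g) = ((-2 + 2*2 + 4*6)*V + g*g) - 5 = ((-2 + 4 + 24)*V + g**2) - 5 = (26*V + g**2) - 5 = (g**2 + 26*V) - 5 = -5 + g**2 + 26*V)
(14 + C(-1 + 6, 4))*(-4) = (14 + (-5 + 4**2 + 26*(-1 + 6)))*(-4) = (14 + (-5 + 16 + 26*5))*(-4) = (14 + (-5 + 16 + 130))*(-4) = (14 + 141)*(-4) = 155*(-4) = -620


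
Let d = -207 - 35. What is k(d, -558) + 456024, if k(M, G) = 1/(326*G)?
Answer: 82954413791/181908 ≈ 4.5602e+5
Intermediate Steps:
d = -242
k(M, G) = 1/(326*G)
k(d, -558) + 456024 = (1/326)/(-558) + 456024 = (1/326)*(-1/558) + 456024 = -1/181908 + 456024 = 82954413791/181908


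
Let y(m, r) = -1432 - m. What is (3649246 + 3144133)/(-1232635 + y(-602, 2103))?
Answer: -6793379/1233465 ≈ -5.5076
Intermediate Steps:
(3649246 + 3144133)/(-1232635 + y(-602, 2103)) = (3649246 + 3144133)/(-1232635 + (-1432 - 1*(-602))) = 6793379/(-1232635 + (-1432 + 602)) = 6793379/(-1232635 - 830) = 6793379/(-1233465) = 6793379*(-1/1233465) = -6793379/1233465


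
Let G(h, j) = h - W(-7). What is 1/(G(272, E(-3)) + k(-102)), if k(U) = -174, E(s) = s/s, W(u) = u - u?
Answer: 1/98 ≈ 0.010204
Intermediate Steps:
W(u) = 0
E(s) = 1
G(h, j) = h (G(h, j) = h - 1*0 = h + 0 = h)
1/(G(272, E(-3)) + k(-102)) = 1/(272 - 174) = 1/98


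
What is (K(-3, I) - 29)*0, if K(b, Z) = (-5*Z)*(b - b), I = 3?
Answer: 0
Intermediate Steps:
K(b, Z) = 0 (K(b, Z) = -5*Z*0 = 0)
(K(-3, I) - 29)*0 = (0 - 29)*0 = -29*0 = 0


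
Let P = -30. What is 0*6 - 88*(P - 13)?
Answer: 3784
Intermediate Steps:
0*6 - 88*(P - 13) = 0*6 - 88*(-30 - 13) = 0 - 88*(-43) = 0 + 3784 = 3784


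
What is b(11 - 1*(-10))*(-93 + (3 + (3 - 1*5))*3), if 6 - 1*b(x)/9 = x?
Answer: 12150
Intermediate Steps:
b(x) = 54 - 9*x
b(11 - 1*(-10))*(-93 + (3 + (3 - 1*5))*3) = (54 - 9*(11 - 1*(-10)))*(-93 + (3 + (3 - 1*5))*3) = (54 - 9*(11 + 10))*(-93 + (3 + (3 - 5))*3) = (54 - 9*21)*(-93 + (3 - 2)*3) = (54 - 189)*(-93 + 1*3) = -135*(-93 + 3) = -135*(-90) = 12150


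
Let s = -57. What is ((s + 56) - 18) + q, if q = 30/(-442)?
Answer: -4214/221 ≈ -19.068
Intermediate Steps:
q = -15/221 (q = 30*(-1/442) = -15/221 ≈ -0.067873)
((s + 56) - 18) + q = ((-57 + 56) - 18) - 15/221 = (-1 - 18) - 15/221 = -19 - 15/221 = -4214/221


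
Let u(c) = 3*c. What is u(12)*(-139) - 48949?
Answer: -53953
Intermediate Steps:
u(12)*(-139) - 48949 = (3*12)*(-139) - 48949 = 36*(-139) - 48949 = -5004 - 48949 = -53953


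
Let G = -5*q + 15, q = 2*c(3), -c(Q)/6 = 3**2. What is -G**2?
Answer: -308025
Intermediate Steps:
c(Q) = -54 (c(Q) = -6*3**2 = -6*9 = -54)
q = -108 (q = 2*(-54) = -108)
G = 555 (G = -5*(-108) + 15 = 540 + 15 = 555)
-G**2 = -1*555**2 = -1*308025 = -308025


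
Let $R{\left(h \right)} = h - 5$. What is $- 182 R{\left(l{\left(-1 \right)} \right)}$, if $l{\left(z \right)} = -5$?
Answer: $1820$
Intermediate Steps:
$R{\left(h \right)} = -5 + h$
$- 182 R{\left(l{\left(-1 \right)} \right)} = - 182 \left(-5 - 5\right) = \left(-182\right) \left(-10\right) = 1820$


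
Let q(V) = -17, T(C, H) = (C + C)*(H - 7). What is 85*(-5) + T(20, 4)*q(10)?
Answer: 1615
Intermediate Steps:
T(C, H) = 2*C*(-7 + H) (T(C, H) = (2*C)*(-7 + H) = 2*C*(-7 + H))
85*(-5) + T(20, 4)*q(10) = 85*(-5) + (2*20*(-7 + 4))*(-17) = -425 + (2*20*(-3))*(-17) = -425 - 120*(-17) = -425 + 2040 = 1615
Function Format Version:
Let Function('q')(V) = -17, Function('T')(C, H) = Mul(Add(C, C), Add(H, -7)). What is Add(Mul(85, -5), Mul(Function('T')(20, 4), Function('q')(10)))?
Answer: 1615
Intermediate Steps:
Function('T')(C, H) = Mul(2, C, Add(-7, H)) (Function('T')(C, H) = Mul(Mul(2, C), Add(-7, H)) = Mul(2, C, Add(-7, H)))
Add(Mul(85, -5), Mul(Function('T')(20, 4), Function('q')(10))) = Add(Mul(85, -5), Mul(Mul(2, 20, Add(-7, 4)), -17)) = Add(-425, Mul(Mul(2, 20, -3), -17)) = Add(-425, Mul(-120, -17)) = Add(-425, 2040) = 1615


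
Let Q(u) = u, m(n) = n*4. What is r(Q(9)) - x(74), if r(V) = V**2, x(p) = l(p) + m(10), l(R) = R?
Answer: -33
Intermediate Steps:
m(n) = 4*n
x(p) = 40 + p (x(p) = p + 4*10 = p + 40 = 40 + p)
r(Q(9)) - x(74) = 9**2 - (40 + 74) = 81 - 1*114 = 81 - 114 = -33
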